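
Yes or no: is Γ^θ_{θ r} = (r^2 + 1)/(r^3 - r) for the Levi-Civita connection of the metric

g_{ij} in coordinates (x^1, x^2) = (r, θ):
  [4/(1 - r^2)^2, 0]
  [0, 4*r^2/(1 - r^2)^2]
Γ^θ_{θ r} = (1/2) g^{θθ} (∂_θ g_{θr} + ∂_r g_{θθ} - ∂_θ g_{θr}) = (1/2)((1 - r^2)^2/(4*r^2))((0) + (-8*(r^3 + r)/(r^2 - 1)^3) - (0)) = (-r^2 - 1)/(r^3 - r)
This differs from the proposed value (r^2 + 1)/(r^3 - r).
No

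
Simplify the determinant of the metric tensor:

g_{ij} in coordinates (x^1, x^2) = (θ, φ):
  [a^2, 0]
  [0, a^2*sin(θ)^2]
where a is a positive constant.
For a 2×2 metric: det(g) = g_{11}·g_{22} - g_{12}·g_{21}
= (a^2)·(a^2*sin(θ)^2) - (0)·(0)
= a^4*sin(θ)^2 - 0
det(g) = a^4*sin(θ)^2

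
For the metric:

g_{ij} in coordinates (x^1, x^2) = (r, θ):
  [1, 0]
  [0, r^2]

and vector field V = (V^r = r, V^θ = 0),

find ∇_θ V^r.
Non-zero Christoffel symbols:
Γ^r_{θ θ} = -r
Γ^θ_{r θ} = 1/r
∇_θ V^r = ∂_θ V^r + Γ^r_{θ j} V^j
  = (0) + (0)(r) + (-r)(0)
  = 0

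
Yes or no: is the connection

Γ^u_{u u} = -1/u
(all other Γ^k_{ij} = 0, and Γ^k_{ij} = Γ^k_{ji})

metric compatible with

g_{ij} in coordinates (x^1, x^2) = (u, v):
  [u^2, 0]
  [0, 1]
Using ∇_k g_{ij} = ∂_k g_{ij} - Γ^m_{ki} g_{mj} - Γ^m_{kj} g_{im}:
∇_u g_{uu} = (2*u) - (-u) - (-u) = 4*u ≠ 0
So the connection is not metric compatible (it is not the Levi-Civita connection).
No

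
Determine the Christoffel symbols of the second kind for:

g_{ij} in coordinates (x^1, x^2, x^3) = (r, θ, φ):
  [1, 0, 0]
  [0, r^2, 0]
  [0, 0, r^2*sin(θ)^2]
Using Γ^k_{ij} = (1/2) g^{km} (∂_i g_{mj} + ∂_j g_{mi} - ∂_m g_{ij}); the metric is diagonal, so only the m = k term contributes.
Non-zero symbols (using the symmetry Γ^k_{ij} = Γ^k_{ji}):
Γ^r_{θ θ} = (1/2) g^{rr} (∂_θ g_{rθ} + ∂_θ g_{rθ} - ∂_r g_{θθ}) = (1/2)(1)((0) + (0) - (2*r)) = -r
Γ^r_{φ φ} = (1/2) g^{rr} (∂_φ g_{rφ} + ∂_φ g_{rφ} - ∂_r g_{φφ}) = (1/2)(1)((0) + (0) - (2*r*sin(θ)^2)) = -r*sin(θ)^2
Γ^θ_{r θ} = (1/2) g^{θθ} (∂_r g_{θθ} + ∂_θ g_{θr} - ∂_θ g_{rθ}) = (1/2)(1/r^2)((2*r) + (0) - (0)) = 1/r
Γ^θ_{φ φ} = (1/2) g^{θθ} (∂_φ g_{θφ} + ∂_φ g_{θφ} - ∂_θ g_{φφ}) = (1/2)(1/r^2)((0) + (0) - (r^2*sin(2*θ))) = -sin(2*θ)/2
Γ^φ_{r φ} = (1/2) g^{φφ} (∂_r g_{φφ} + ∂_φ g_{φr} - ∂_φ g_{rφ}) = (1/2)(1/(r^2*sin(θ)^2))((2*r*sin(θ)^2) + (0) - (0)) = 1/r
Γ^φ_{θ φ} = (1/2) g^{φφ} (∂_θ g_{φφ} + ∂_φ g_{φθ} - ∂_φ g_{θφ}) = (1/2)(1/(r^2*sin(θ)^2))((r^2*sin(2*θ)) + (0) - (0)) = 1/tan(θ)
All other Christoffel symbols are zero.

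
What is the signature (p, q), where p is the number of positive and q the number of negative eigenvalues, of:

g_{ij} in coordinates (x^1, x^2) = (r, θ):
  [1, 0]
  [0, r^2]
The metric is diagonal, so its eigenvalues are the diagonal entries: 1, r^2 (at a generic point, where coordinate-dependent entries are positive).
2 positive, 0 negative.
(2, 0) - Riemannian (positive definite)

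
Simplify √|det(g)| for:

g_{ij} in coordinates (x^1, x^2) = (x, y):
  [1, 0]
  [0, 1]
det(g) = 1
√|det(g)| = 1
Volume element: dV = 1 dx dy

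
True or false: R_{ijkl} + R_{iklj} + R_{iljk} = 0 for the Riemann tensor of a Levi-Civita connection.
This is the first (algebraic) Bianchi identity.
True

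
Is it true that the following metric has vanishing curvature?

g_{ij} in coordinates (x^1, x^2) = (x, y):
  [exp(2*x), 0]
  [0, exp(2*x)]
Non-zero Christoffel symbols:
Γ^x_{x x} = 1
Γ^x_{y y} = -1
Γ^y_{x y} = 1
Ricci tensor: R_{xx} = 0, R_{xy} = 0, R_{yy} = 0
All R_{ij} vanish; in 2 dimensions the Riemann tensor is fully determined by the Ricci tensor, so R^i_{jkl} = 0: the metric is flat (curvilinear coordinates on flat space).
Yes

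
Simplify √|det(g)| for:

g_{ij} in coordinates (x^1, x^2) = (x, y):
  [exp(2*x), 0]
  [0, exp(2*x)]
det(g) = exp(4*x)
√|det(g)| = exp(2*x)
Volume element: dV = exp(2*x) dx dy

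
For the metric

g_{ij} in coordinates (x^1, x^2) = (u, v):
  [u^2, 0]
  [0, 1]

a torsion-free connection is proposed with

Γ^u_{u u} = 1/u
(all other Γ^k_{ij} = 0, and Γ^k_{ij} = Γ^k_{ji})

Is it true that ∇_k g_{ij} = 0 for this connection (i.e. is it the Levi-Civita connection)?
Using ∇_k g_{ij} = ∂_k g_{ij} - Γ^m_{ki} g_{mj} - Γ^m_{kj} g_{im}:
e.g. ∇_u g_{uu} = (2*u) - (u) - (u) = 0
Every component ∇_k g_{ij} vanishes: the connection is metric compatible.
Yes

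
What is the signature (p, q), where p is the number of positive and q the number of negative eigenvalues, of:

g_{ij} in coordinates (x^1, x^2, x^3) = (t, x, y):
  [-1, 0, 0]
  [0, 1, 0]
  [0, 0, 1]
The metric is diagonal, so its eigenvalues are the diagonal entries: -1, 1, 1 (at a generic point, where coordinate-dependent entries are positive).
2 positive, 1 negative.
(2, 1) - Lorentzian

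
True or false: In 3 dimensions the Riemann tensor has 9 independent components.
n^2(n^2-1)/12 = 9·8/12 = 6 independent components for n = 3.
False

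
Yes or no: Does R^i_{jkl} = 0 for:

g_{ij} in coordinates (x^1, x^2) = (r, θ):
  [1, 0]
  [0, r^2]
Non-zero Christoffel symbols:
Γ^r_{θ θ} = -r
Γ^θ_{r θ} = 1/r
Ricci tensor: R_{rr} = 0, R_{rθ} = 0, R_{θθ} = 0
All R_{ij} vanish; in 2 dimensions the Riemann tensor is fully determined by the Ricci tensor, so R^i_{jkl} = 0: the metric is flat (curvilinear coordinates on flat space).
Yes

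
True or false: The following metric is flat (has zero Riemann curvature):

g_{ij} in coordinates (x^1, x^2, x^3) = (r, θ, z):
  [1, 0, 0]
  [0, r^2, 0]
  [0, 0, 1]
Non-zero Christoffel symbols:
Γ^r_{θ θ} = -r
Γ^θ_{r θ} = 1/r
Ricci tensor: R_{rr} = 0, R_{rθ} = 0, R_{rz} = 0, R_{θθ} = 0, R_{θz} = 0, R_{zz} = 0
All R_{ij} vanish; in 3 dimensions the Riemann tensor is fully determined by the Ricci tensor, so R^i_{jkl} = 0: the metric is flat (curvilinear coordinates on flat space).
True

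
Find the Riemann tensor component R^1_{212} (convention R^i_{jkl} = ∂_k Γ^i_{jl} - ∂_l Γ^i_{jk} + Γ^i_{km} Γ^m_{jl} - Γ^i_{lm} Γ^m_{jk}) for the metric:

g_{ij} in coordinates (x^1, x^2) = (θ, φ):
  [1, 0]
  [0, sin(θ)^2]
Non-zero Christoffel symbols (Γ^k_{ij} = Γ^k_{ji}):
Γ^θ_{φ φ} = -sin(2*θ)/2
Γ^φ_{θ φ} = 1/tan(θ)
R^θ_{φ θ φ} = ∂_θ Γ^θ_{φ φ} - ∂_φ Γ^θ_{φ θ} + Γ^θ_{θ m} Γ^m_{φ φ} - Γ^θ_{φ m} Γ^m_{φ θ}
  = (-cos(2*θ)) - (0) + (0) - (-cos(θ)^2) = sin(θ)^2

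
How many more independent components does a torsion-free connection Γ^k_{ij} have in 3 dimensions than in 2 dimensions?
Independent components in n dimensions: n × n(n+1)/2 = n^2(n+1)/2.
3D: 3 × 6 = 18
2D: 2 × 3 = 6
Difference = 18 - 6 = 12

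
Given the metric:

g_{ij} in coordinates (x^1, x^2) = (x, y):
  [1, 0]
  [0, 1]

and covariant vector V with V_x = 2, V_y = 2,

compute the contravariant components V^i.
Inverse metric (diagonal): g^{xx} = 1, g^{yy} = 1
V^i = g^{ij} V_j:
V^x = (1)(2) + (0)(2) = 2
V^y = (0)(2) + (1)(2) = 2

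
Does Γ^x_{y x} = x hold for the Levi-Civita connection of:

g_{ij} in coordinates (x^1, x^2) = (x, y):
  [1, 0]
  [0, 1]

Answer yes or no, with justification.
Γ^x_{y x} = (1/2) g^{xx} (∂_y g_{xx} + ∂_x g_{xy} - ∂_x g_{yx}) = (1/2)(1)((0) + (0) - (0)) = 0
This differs from the proposed value x.
No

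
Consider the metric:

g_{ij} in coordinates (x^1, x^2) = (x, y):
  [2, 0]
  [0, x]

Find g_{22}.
With x^1 = x, x^2 = y, g_{22} = g_{yy} is the row-2, column-2 entry of the matrix.
g_{22} = x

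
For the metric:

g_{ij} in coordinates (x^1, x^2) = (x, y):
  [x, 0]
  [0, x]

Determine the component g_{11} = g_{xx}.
With x^1 = x, x^2 = y, g_{11} = g_{xx} is the row-1, column-1 entry of the matrix.
g_{11} = x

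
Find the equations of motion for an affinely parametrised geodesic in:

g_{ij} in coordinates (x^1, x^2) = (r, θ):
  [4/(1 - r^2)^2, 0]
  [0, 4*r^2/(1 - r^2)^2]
Geodesic equation: d^2x^k/dλ^2 + Γ^k_{ij} (dx^i/dλ)(dx^j/dλ) = 0.
Non-zero Christoffel symbols:
Γ^r_{r r} = 2*r/(1 - r^2)
Γ^r_{θ θ} = (r^3 + r)/(r^2 - 1)
Γ^θ_{r θ} = (-r^2 - 1)/(r^3 - r)
Substituting (the symmetric pair Γ^k_{ij}, Γ^k_{ji} combines into a factor 2):
d^2r/dλ^2 + (2*r/(1 - r^2)) (dr/dλ)^2 + ((r^3 + r)/(r^2 - 1)) (dθ/dλ)^2 = 0
d^2θ/dλ^2 + ((-2*r^2 - 2)/(r^3 - r)) (dr/dλ)(dθ/dλ) = 0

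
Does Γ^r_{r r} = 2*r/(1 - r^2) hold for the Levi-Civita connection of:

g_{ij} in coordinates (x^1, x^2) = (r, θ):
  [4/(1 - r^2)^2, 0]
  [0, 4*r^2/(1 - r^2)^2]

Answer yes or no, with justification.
Γ^r_{r r} = (1/2) g^{rr} (∂_r g_{rr} + ∂_r g_{rr} - ∂_r g_{rr}) = (1/2)((1 - r^2)^2/4)((16*r/(1 - r^2)^3) + (16*r/(1 - r^2)^3) - (16*r/(1 - r^2)^3)) = 2*r/(1 - r^2)
This equals the proposed value 2*r/(1 - r^2).
Yes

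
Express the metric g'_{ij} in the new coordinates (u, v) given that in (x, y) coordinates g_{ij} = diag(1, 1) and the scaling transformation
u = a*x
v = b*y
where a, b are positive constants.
Invert the transformation: x = u/a, y = v/b
g'_{ij} = (∂x^k/∂x'^i)(∂x^l/∂x'^j) g_{kl}; with g_{kl} = δ_{kl} this is Σ_k (∂x^k/∂x'^i)(∂x^k/∂x'^j).
Jacobian: ∂x/∂u = 1/a, ∂x/∂v = 0, ∂y/∂u = 0, ∂y/∂v = 1/b
g'_{uu} = (1/a)(1/a) + (0)(0) = 1/a^2
g'_{uv} = (1/a)(0) + (0)(1/b) = 0
g'_{vv} = (0)(0) + (1/b)(1/b) = 1/b^2
g'_{ij} = diag(1/a^2, 1/b^2)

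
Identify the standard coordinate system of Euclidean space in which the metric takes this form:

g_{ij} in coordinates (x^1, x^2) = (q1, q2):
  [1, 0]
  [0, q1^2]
The line element ds^2 = dq1^2 + q1^2 dq2^2 is dr^2 + r^2 dθ^2 with q1 = r, q2 = θ.
polar coordinates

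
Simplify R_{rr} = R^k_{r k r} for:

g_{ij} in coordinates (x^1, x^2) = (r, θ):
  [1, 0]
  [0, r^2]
Non-zero Christoffel symbols (Γ^k_{ij} = Γ^k_{ji}):
Γ^r_{θ θ} = -r
Γ^θ_{r θ} = 1/r
R^r_{r r r} = 0 (a repeated index in an antisymmetric pair)
R^θ_{r θ r} = ∂_θ Γ^θ_{r r} - ∂_r Γ^θ_{r θ} + Γ^θ_{θ m} Γ^m_{r r} - Γ^θ_{r m} Γ^m_{r θ}
  = (0) - (-1/r^2) + (0) - (1/r^2) = 0
R_{rr} = R^r_{r r r} + R^θ_{r θ r} = (0) + (0) = 0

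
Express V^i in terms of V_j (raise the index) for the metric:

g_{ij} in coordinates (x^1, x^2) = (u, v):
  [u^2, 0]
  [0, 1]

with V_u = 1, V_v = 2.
Inverse metric (diagonal): g^{uu} = 1/u^2, g^{vv} = 1
V^i = g^{ij} V_j:
V^u = (1/u^2)(1) + (0)(2) = 1/u^2
V^v = (0)(1) + (1)(2) = 2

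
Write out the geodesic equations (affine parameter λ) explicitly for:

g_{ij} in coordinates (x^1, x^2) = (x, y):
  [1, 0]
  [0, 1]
Geodesic equation: d^2x^k/dλ^2 + Γ^k_{ij} (dx^i/dλ)(dx^j/dλ) = 0.
All Christoffel symbols vanish, so the geodesics are straight lines:
d^2x/dλ^2 = 0
d^2y/dλ^2 = 0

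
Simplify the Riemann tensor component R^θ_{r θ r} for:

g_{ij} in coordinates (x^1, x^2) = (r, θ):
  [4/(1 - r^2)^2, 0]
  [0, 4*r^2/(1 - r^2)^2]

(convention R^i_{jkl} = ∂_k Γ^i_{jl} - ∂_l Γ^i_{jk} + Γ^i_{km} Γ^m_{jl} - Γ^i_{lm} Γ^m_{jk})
Non-zero Christoffel symbols (Γ^k_{ij} = Γ^k_{ji}):
Γ^r_{r r} = 2*r/(1 - r^2)
Γ^r_{θ θ} = (r^3 + r)/(r^2 - 1)
Γ^θ_{r θ} = (-r^2 - 1)/(r^3 - r)
R^θ_{r θ r} = ∂_θ Γ^θ_{r r} - ∂_r Γ^θ_{r θ} + Γ^θ_{θ m} Γ^m_{r r} - Γ^θ_{r m} Γ^m_{r θ}
  = (0) - ((r^4 + 4*r^2 - 1)/(r^3 - r)^2) + (2*(r^2 + 1)/(r^2 - 1)^2) - ((r^2 + 1)^2/(r^3 - r)^2) = -4/(r^2 - 1)^2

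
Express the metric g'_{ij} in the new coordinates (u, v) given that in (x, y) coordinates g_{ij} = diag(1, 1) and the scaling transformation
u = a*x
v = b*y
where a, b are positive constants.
Invert the transformation: x = u/a, y = v/b
g'_{ij} = (∂x^k/∂x'^i)(∂x^l/∂x'^j) g_{kl}; with g_{kl} = δ_{kl} this is Σ_k (∂x^k/∂x'^i)(∂x^k/∂x'^j).
Jacobian: ∂x/∂u = 1/a, ∂x/∂v = 0, ∂y/∂u = 0, ∂y/∂v = 1/b
g'_{uu} = (1/a)(1/a) + (0)(0) = 1/a^2
g'_{uv} = (1/a)(0) + (0)(1/b) = 0
g'_{vv} = (0)(0) + (1/b)(1/b) = 1/b^2
g'_{ij} = diag(1/a^2, 1/b^2)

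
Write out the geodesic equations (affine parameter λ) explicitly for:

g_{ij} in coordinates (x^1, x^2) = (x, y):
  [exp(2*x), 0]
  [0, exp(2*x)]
Geodesic equation: d^2x^k/dλ^2 + Γ^k_{ij} (dx^i/dλ)(dx^j/dλ) = 0.
Non-zero Christoffel symbols:
Γ^x_{x x} = 1
Γ^x_{y y} = -1
Γ^y_{x y} = 1
Substituting (the symmetric pair Γ^k_{ij}, Γ^k_{ji} combines into a factor 2):
d^2x/dλ^2 + (dx/dλ)^2 - (dy/dλ)^2 = 0
d^2y/dλ^2 + 2 (dx/dλ)(dy/dλ) = 0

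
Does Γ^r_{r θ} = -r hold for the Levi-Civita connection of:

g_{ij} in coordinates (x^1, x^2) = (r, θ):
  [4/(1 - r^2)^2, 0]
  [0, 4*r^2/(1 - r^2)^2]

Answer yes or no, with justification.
Γ^r_{r θ} = (1/2) g^{rr} (∂_r g_{rθ} + ∂_θ g_{rr} - ∂_r g_{rθ}) = (1/2)((1 - r^2)^2/4)((0) + (0) - (0)) = 0
This differs from the proposed value -r.
No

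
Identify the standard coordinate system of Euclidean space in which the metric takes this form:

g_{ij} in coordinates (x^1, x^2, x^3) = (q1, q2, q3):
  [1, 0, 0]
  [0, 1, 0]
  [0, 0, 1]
All components are constant and the metric is the identity, i.e. orthonormal rectilinear coordinates.
Cartesian (3D) coordinates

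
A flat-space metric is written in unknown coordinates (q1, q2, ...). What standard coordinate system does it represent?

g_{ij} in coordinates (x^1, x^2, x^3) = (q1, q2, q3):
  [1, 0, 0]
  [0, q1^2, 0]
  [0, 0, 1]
The line element ds^2 = dq1^2 + q1^2 dq2^2 + dq3^2 is dr^2 + r^2 dθ^2 + dz^2 with q1 = r, q2 = θ, q3 = z.
cylindrical coordinates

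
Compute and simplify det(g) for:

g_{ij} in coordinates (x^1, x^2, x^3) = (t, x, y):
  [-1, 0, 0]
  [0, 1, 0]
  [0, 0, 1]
Diagonal metric: det(g) = g_{11}·g_{22}·g_{33}
= (-1)·(1)·(1)
det(g) = -1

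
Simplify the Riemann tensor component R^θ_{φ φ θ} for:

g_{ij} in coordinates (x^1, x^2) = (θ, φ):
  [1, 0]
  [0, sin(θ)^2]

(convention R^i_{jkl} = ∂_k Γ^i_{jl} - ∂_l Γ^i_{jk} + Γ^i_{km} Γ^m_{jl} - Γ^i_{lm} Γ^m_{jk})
Non-zero Christoffel symbols (Γ^k_{ij} = Γ^k_{ji}):
Γ^θ_{φ φ} = -sin(2*θ)/2
Γ^φ_{θ φ} = 1/tan(θ)
R^θ_{φ φ θ} = ∂_φ Γ^θ_{φ θ} - ∂_θ Γ^θ_{φ φ} + Γ^θ_{φ m} Γ^m_{φ θ} - Γ^θ_{θ m} Γ^m_{φ φ}
  = (0) - (-cos(2*θ)) + (-cos(θ)^2) - (0) = -sin(θ)^2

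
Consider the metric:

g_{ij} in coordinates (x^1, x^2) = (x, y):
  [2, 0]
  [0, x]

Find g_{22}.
With x^1 = x, x^2 = y, g_{22} = g_{yy} is the row-2, column-2 entry of the matrix.
g_{22} = x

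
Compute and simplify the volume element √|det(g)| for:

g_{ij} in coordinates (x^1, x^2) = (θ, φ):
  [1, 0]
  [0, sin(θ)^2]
det(g) = sin(θ)^2
√|det(g)| = sin(θ) (taking 0 < θ < π so that |sin(θ)| = sin(θ))
Volume element: dV = sin(θ) dθ dφ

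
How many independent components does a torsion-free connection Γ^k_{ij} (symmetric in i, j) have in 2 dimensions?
Γ^k_{ij} has n choices for the upper index and n(n+1)/2 independent symmetric lower index pairs.
Total = 2 × 2×3/2 = 2 × 3 = 6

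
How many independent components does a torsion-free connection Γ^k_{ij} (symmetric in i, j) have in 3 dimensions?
Γ^k_{ij} has n choices for the upper index and n(n+1)/2 independent symmetric lower index pairs.
Total = 3 × 3×4/2 = 3 × 6 = 18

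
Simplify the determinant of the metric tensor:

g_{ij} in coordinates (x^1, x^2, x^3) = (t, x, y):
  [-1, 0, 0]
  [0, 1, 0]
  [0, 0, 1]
Diagonal metric: det(g) = g_{11}·g_{22}·g_{33}
= (-1)·(1)·(1)
det(g) = -1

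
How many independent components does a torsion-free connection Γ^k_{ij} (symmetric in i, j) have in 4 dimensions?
Γ^k_{ij} has n choices for the upper index and n(n+1)/2 independent symmetric lower index pairs.
Total = 4 × 4×5/2 = 4 × 10 = 40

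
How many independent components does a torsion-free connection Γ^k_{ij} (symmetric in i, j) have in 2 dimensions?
Γ^k_{ij} has n choices for the upper index and n(n+1)/2 independent symmetric lower index pairs.
Total = 2 × 2×3/2 = 2 × 3 = 6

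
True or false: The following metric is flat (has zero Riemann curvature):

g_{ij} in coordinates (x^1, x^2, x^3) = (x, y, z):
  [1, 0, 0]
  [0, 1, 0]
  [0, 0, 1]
All metric components are constant, so every Christoffel symbol vanishes and R^i_{jkl} = 0.
True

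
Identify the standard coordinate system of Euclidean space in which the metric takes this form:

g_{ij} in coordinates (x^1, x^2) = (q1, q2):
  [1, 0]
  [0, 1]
All components are constant and the metric is the identity, i.e. orthonormal rectilinear coordinates.
Cartesian (2D) coordinates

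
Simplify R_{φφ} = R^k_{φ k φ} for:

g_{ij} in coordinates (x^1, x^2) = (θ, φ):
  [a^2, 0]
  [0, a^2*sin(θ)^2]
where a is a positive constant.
Non-zero Christoffel symbols (Γ^k_{ij} = Γ^k_{ji}):
Γ^θ_{φ φ} = -sin(2*θ)/2
Γ^φ_{θ φ} = 1/tan(θ)
R^θ_{φ θ φ} = ∂_θ Γ^θ_{φ φ} - ∂_φ Γ^θ_{φ θ} + Γ^θ_{θ m} Γ^m_{φ φ} - Γ^θ_{φ m} Γ^m_{φ θ}
  = (-cos(2*θ)) - (0) + (0) - (-cos(θ)^2) = sin(θ)^2
R^φ_{φ φ φ} = 0 (a repeated index in an antisymmetric pair)
R_{φφ} = R^θ_{φ θ φ} + R^φ_{φ φ φ} = (sin(θ)^2) + (0) = sin(θ)^2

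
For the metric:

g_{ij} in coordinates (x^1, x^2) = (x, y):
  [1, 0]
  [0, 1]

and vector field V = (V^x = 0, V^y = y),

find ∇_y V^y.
All Christoffel symbols are zero.
∇_y V^y = ∂_y V^y + Γ^y_{y j} V^j
  = (1) + (0)(0) + (0)(y)
  = 1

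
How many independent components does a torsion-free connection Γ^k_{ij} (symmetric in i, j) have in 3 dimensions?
Γ^k_{ij} has n choices for the upper index and n(n+1)/2 independent symmetric lower index pairs.
Total = 3 × 3×4/2 = 3 × 6 = 18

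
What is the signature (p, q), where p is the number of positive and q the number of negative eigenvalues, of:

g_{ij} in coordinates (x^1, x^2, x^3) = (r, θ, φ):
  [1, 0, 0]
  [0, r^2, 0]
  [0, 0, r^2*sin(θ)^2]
The metric is diagonal, so its eigenvalues are the diagonal entries: 1, r^2, r^2*sin(θ)^2 (at a generic point, where coordinate-dependent entries are positive).
3 positive, 0 negative.
(3, 0) - Riemannian (positive definite)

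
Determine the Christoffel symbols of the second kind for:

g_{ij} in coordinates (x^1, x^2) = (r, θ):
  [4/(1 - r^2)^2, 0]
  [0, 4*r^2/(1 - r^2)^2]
Using Γ^k_{ij} = (1/2) g^{km} (∂_i g_{mj} + ∂_j g_{mi} - ∂_m g_{ij}); the metric is diagonal, so only the m = k term contributes.
Non-zero symbols (using the symmetry Γ^k_{ij} = Γ^k_{ji}):
Γ^r_{r r} = (1/2) g^{rr} (∂_r g_{rr} + ∂_r g_{rr} - ∂_r g_{rr}) = (1/2)((1 - r^2)^2/4)((16*r/(1 - r^2)^3) + (16*r/(1 - r^2)^3) - (16*r/(1 - r^2)^3)) = 2*r/(1 - r^2)
Γ^r_{θ θ} = (1/2) g^{rr} (∂_θ g_{rθ} + ∂_θ g_{rθ} - ∂_r g_{θθ}) = (1/2)((1 - r^2)^2/4)((0) + (0) - (-8*(r^3 + r)/(r^2 - 1)^3)) = (r^3 + r)/(r^2 - 1)
Γ^θ_{r θ} = (1/2) g^{θθ} (∂_r g_{θθ} + ∂_θ g_{θr} - ∂_θ g_{rθ}) = (1/2)((1 - r^2)^2/(4*r^2))((-8*(r^3 + r)/(r^2 - 1)^3) + (0) - (0)) = (-r^2 - 1)/(r^3 - r)
All other Christoffel symbols are zero.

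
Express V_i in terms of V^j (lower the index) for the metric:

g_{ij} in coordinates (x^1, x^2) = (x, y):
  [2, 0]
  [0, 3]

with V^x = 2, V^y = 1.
V_i = g_{ij} V^j:
V_x = (2)(2) + (0)(1) = 4
V_y = (0)(2) + (3)(1) = 3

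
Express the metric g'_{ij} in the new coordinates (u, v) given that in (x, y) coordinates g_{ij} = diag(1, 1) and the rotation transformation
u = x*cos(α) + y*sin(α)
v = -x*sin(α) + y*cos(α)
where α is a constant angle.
Invert the transformation: x = u*cos(α) - v*sin(α), y = u*sin(α) + v*cos(α)
g'_{ij} = (∂x^k/∂x'^i)(∂x^l/∂x'^j) g_{kl}; with g_{kl} = δ_{kl} this is Σ_k (∂x^k/∂x'^i)(∂x^k/∂x'^j).
Jacobian: ∂x/∂u = cos(α), ∂x/∂v = -sin(α), ∂y/∂u = sin(α), ∂y/∂v = cos(α)
g'_{uu} = (cos(α))(cos(α)) + (sin(α))(sin(α)) = 1
g'_{uv} = (cos(α))(-sin(α)) + (sin(α))(cos(α)) = 0
g'_{vv} = (-sin(α))(-sin(α)) + (cos(α))(cos(α)) = 1
g'_{ij} = diag(1, 1)
The Euclidean metric is invariant under rotations.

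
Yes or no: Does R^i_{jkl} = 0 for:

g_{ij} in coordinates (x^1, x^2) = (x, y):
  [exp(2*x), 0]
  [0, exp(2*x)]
Non-zero Christoffel symbols:
Γ^x_{x x} = 1
Γ^x_{y y} = -1
Γ^y_{x y} = 1
Ricci tensor: R_{xx} = 0, R_{xy} = 0, R_{yy} = 0
All R_{ij} vanish; in 2 dimensions the Riemann tensor is fully determined by the Ricci tensor, so R^i_{jkl} = 0: the metric is flat (curvilinear coordinates on flat space).
Yes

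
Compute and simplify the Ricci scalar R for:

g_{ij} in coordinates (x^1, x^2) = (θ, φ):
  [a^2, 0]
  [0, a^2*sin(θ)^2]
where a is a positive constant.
Non-zero Christoffel symbols (Γ^k_{ij} = Γ^k_{ji}):
Γ^θ_{φ φ} = -sin(2*θ)/2
Γ^φ_{θ φ} = 1/tan(θ)
Ricci tensor (R_{ij} = R^k_{ikj}): R_{θθ} = 1, R_{θφ} = 0, R_{φφ} = sin(θ)^2
Inverse metric: g^{θθ} = 1/a^2, g^{φφ} = 1/(a^2*sin(θ)^2)
R = g^{ij} R_{ij} = (1/a^2)(1) + (1/(a^2*sin(θ)^2))(sin(θ)^2) = 2/a^2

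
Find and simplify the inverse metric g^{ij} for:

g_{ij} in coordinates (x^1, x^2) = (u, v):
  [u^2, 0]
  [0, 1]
The metric is diagonal, so g^{ij} is diagonal with entries 1/g_{ii}: diag(1/(u^2), 1).
g^{ij}:
  [1/u^2, 0]
  [0, 1]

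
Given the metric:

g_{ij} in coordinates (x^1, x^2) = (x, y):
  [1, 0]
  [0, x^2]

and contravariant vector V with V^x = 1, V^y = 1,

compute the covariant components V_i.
V_i = g_{ij} V^j:
V_x = (1)(1) + (0)(1) = 1
V_y = (0)(1) + (x^2)(1) = x^2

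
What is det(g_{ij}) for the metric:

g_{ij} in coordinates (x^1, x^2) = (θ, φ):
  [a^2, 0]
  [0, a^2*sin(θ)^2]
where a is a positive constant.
For a 2×2 metric: det(g) = g_{11}·g_{22} - g_{12}·g_{21}
= (a^2)·(a^2*sin(θ)^2) - (0)·(0)
= a^4*sin(θ)^2 - 0
det(g) = a^4*sin(θ)^2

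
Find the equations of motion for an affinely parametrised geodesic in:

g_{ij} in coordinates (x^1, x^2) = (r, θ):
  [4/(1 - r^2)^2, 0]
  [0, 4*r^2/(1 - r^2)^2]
Geodesic equation: d^2x^k/dλ^2 + Γ^k_{ij} (dx^i/dλ)(dx^j/dλ) = 0.
Non-zero Christoffel symbols:
Γ^r_{r r} = 2*r/(1 - r^2)
Γ^r_{θ θ} = (r^3 + r)/(r^2 - 1)
Γ^θ_{r θ} = (-r^2 - 1)/(r^3 - r)
Substituting (the symmetric pair Γ^k_{ij}, Γ^k_{ji} combines into a factor 2):
d^2r/dλ^2 + (2*r/(1 - r^2)) (dr/dλ)^2 + ((r^3 + r)/(r^2 - 1)) (dθ/dλ)^2 = 0
d^2θ/dλ^2 + ((-2*r^2 - 2)/(r^3 - r)) (dr/dλ)(dθ/dλ) = 0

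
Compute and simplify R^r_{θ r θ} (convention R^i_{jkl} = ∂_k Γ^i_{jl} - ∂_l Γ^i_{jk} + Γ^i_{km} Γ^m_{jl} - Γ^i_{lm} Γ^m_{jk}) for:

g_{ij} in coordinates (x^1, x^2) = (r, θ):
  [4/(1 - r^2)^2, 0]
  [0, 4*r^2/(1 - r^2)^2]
Non-zero Christoffel symbols (Γ^k_{ij} = Γ^k_{ji}):
Γ^r_{r r} = 2*r/(1 - r^2)
Γ^r_{θ θ} = (r^3 + r)/(r^2 - 1)
Γ^θ_{r θ} = (-r^2 - 1)/(r^3 - r)
R^r_{θ r θ} = ∂_r Γ^r_{θ θ} - ∂_θ Γ^r_{θ r} + Γ^r_{r m} Γ^m_{θ θ} - Γ^r_{θ m} Γ^m_{θ r}
  = ((r^4 - 4*r^2 - 1)/(r^2 - 1)^2) - (0) + (-2*r^2*(r^2 + 1)/(r^2 - 1)^2) - (-(r^2 + 1)^2/(r^2 - 1)^2) = -4*r^2/(r^2 - 1)^2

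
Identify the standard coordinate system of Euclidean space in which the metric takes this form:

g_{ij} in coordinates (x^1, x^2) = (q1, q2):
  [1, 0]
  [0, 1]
All components are constant and the metric is the identity, i.e. orthonormal rectilinear coordinates.
Cartesian (2D) coordinates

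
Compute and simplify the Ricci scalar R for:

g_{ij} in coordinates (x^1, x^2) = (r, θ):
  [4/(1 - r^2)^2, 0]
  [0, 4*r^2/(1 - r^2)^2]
Non-zero Christoffel symbols (Γ^k_{ij} = Γ^k_{ji}):
Γ^r_{r r} = 2*r/(1 - r^2)
Γ^r_{θ θ} = (r^3 + r)/(r^2 - 1)
Γ^θ_{r θ} = (-r^2 - 1)/(r^3 - r)
Ricci tensor (R_{ij} = R^k_{ikj}): R_{rr} = -4/(r^2 - 1)^2, R_{rθ} = 0, R_{θθ} = -4*r^2/(r^2 - 1)^2
Inverse metric: g^{rr} = (1 - r^2)^2/4, g^{θθ} = (1 - r^2)^2/(4*r^2)
R = g^{ij} R_{ij} = ((1 - r^2)^2/4)(-4/(r^2 - 1)^2) + ((1 - r^2)^2/(4*r^2))(-4*r^2/(r^2 - 1)^2) = -2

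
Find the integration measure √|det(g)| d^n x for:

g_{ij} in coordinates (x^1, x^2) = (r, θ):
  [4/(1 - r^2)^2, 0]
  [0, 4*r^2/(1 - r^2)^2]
det(g) = 16*r^2/(1 - r^2)^4
√|det(g)| = 4*r/(r^2 - 1)^2
Volume element: dV = 4*r/(r^2 - 1)^2 dr dθ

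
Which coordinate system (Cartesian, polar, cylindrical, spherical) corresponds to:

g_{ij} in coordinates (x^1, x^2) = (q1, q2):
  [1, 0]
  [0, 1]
All components are constant and the metric is the identity, i.e. orthonormal rectilinear coordinates.
Cartesian (2D) coordinates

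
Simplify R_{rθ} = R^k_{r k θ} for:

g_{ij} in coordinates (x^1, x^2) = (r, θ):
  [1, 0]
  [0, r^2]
Non-zero Christoffel symbols (Γ^k_{ij} = Γ^k_{ji}):
Γ^r_{θ θ} = -r
Γ^θ_{r θ} = 1/r
R^r_{r r θ} = 0 (a repeated index in an antisymmetric pair)
R^θ_{r θ θ} = 0 (a repeated index in an antisymmetric pair)
R_{rθ} = R^r_{r r θ} + R^θ_{r θ θ} = (0) + (0) = 0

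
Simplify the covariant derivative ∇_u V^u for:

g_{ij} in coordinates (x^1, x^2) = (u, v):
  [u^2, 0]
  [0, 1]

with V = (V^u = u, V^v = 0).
Non-zero Christoffel symbols:
Γ^u_{u u} = 1/u
∇_u V^u = ∂_u V^u + Γ^u_{u j} V^j
  = (1) + (1/u)(u) + (0)(0)
  = 2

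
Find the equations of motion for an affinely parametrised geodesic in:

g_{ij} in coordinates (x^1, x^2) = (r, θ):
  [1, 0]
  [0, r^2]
Geodesic equation: d^2x^k/dλ^2 + Γ^k_{ij} (dx^i/dλ)(dx^j/dλ) = 0.
Non-zero Christoffel symbols:
Γ^r_{θ θ} = -r
Γ^θ_{r θ} = 1/r
Substituting (the symmetric pair Γ^k_{ij}, Γ^k_{ji} combines into a factor 2):
d^2r/dλ^2 - r (dθ/dλ)^2 = 0
d^2θ/dλ^2 + (2/r) (dr/dλ)(dθ/dλ) = 0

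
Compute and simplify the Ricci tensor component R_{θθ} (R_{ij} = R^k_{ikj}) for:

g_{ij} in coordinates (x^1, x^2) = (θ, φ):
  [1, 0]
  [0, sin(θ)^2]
Non-zero Christoffel symbols (Γ^k_{ij} = Γ^k_{ji}):
Γ^θ_{φ φ} = -sin(2*θ)/2
Γ^φ_{θ φ} = 1/tan(θ)
R^θ_{θ θ θ} = 0 (a repeated index in an antisymmetric pair)
R^φ_{θ φ θ} = ∂_φ Γ^φ_{θ θ} - ∂_θ Γ^φ_{θ φ} + Γ^φ_{φ m} Γ^m_{θ θ} - Γ^φ_{θ m} Γ^m_{θ φ}
  = (0) - (-1/sin(θ)^2) + (0) - (1/tan(θ)^2) = 1
R_{θθ} = R^θ_{θ θ θ} + R^φ_{θ φ θ} = (0) + (1) = 1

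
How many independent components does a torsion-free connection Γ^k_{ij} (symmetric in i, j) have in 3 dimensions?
Γ^k_{ij} has n choices for the upper index and n(n+1)/2 independent symmetric lower index pairs.
Total = 3 × 3×4/2 = 3 × 6 = 18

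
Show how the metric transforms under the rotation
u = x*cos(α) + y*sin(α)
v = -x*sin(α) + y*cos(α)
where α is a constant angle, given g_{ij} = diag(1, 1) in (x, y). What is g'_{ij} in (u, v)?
Invert the transformation: x = u*cos(α) - v*sin(α), y = u*sin(α) + v*cos(α)
g'_{ij} = (∂x^k/∂x'^i)(∂x^l/∂x'^j) g_{kl}; with g_{kl} = δ_{kl} this is Σ_k (∂x^k/∂x'^i)(∂x^k/∂x'^j).
Jacobian: ∂x/∂u = cos(α), ∂x/∂v = -sin(α), ∂y/∂u = sin(α), ∂y/∂v = cos(α)
g'_{uu} = (cos(α))(cos(α)) + (sin(α))(sin(α)) = 1
g'_{uv} = (cos(α))(-sin(α)) + (sin(α))(cos(α)) = 0
g'_{vv} = (-sin(α))(-sin(α)) + (cos(α))(cos(α)) = 1
g'_{ij} = diag(1, 1)
The Euclidean metric is invariant under rotations.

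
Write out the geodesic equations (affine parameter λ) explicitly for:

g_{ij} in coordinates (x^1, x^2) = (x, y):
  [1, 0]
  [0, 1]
Geodesic equation: d^2x^k/dλ^2 + Γ^k_{ij} (dx^i/dλ)(dx^j/dλ) = 0.
All Christoffel symbols vanish, so the geodesics are straight lines:
d^2x/dλ^2 = 0
d^2y/dλ^2 = 0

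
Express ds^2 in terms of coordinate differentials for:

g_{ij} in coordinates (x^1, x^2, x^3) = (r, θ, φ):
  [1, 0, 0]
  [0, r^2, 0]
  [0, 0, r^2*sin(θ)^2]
ds^2 = g_{ij} dx^i dx^j; only the non-zero components contribute.
ds^2 = dr^2 + r^2 dθ^2 + r^2*sin(θ)^2 dφ^2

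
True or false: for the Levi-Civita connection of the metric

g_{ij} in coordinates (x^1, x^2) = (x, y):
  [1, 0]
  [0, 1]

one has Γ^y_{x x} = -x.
Γ^y_{x x} = (1/2) g^{yy} (∂_x g_{yx} + ∂_x g_{yx} - ∂_y g_{xx}) = (1/2)(1)((0) + (0) - (0)) = 0
This differs from the proposed value -x.
False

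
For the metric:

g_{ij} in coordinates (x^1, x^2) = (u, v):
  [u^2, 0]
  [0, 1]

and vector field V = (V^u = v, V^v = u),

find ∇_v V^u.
Non-zero Christoffel symbols:
Γ^u_{u u} = 1/u
∇_v V^u = ∂_v V^u + Γ^u_{v j} V^j
  = (1) + (0)(v) + (0)(u)
  = 1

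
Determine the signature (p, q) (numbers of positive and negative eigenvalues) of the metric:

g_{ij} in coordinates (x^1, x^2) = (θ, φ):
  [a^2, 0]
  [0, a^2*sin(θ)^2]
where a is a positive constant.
The metric is diagonal, so its eigenvalues are the diagonal entries: a^2, a^2*sin(θ)^2 (at a generic point, where coordinate-dependent entries are positive).
2 positive, 0 negative.
(2, 0) - Riemannian (positive definite)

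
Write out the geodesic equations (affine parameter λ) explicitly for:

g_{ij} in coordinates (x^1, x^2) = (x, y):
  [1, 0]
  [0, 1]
Geodesic equation: d^2x^k/dλ^2 + Γ^k_{ij} (dx^i/dλ)(dx^j/dλ) = 0.
All Christoffel symbols vanish, so the geodesics are straight lines:
d^2x/dλ^2 = 0
d^2y/dλ^2 = 0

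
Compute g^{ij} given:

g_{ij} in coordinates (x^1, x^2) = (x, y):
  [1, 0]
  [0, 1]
The metric is diagonal, so g^{ij} is diagonal with entries 1/g_{ii}: diag(1, 1).
g^{ij}:
  [1, 0]
  [0, 1]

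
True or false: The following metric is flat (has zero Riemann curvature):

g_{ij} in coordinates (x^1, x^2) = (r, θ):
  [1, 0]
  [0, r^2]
Non-zero Christoffel symbols:
Γ^r_{θ θ} = -r
Γ^θ_{r θ} = 1/r
Ricci tensor: R_{rr} = 0, R_{rθ} = 0, R_{θθ} = 0
All R_{ij} vanish; in 2 dimensions the Riemann tensor is fully determined by the Ricci tensor, so R^i_{jkl} = 0: the metric is flat (curvilinear coordinates on flat space).
True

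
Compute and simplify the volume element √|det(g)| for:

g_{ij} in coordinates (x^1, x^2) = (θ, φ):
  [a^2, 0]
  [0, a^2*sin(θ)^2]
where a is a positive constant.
det(g) = a^4*sin(θ)^2
√|det(g)| = a^2*sin(θ) (taking 0 < θ < π so that |sin(θ)| = sin(θ))
Volume element: dV = a^2*sin(θ) dθ dφ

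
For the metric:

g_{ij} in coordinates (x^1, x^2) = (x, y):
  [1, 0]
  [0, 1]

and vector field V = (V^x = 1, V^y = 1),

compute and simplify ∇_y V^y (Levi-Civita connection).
All Christoffel symbols are zero.
∇_y V^y = ∂_y V^y + Γ^y_{y j} V^j
  = (0) + (0)(1) + (0)(1)
  = 0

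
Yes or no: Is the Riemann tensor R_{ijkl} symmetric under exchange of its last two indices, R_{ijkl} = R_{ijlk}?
It is antisymmetric in the last pair: R_{ijkl} = -R_{ijlk}.
No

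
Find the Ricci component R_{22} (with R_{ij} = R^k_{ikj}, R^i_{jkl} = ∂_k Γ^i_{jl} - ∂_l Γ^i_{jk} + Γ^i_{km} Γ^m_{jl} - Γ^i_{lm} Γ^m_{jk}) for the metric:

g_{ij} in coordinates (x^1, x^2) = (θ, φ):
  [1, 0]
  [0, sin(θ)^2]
Non-zero Christoffel symbols (Γ^k_{ij} = Γ^k_{ji}):
Γ^θ_{φ φ} = -sin(2*θ)/2
Γ^φ_{θ φ} = 1/tan(θ)
R^θ_{φ θ φ} = ∂_θ Γ^θ_{φ φ} - ∂_φ Γ^θ_{φ θ} + Γ^θ_{θ m} Γ^m_{φ φ} - Γ^θ_{φ m} Γ^m_{φ θ}
  = (-cos(2*θ)) - (0) + (0) - (-cos(θ)^2) = sin(θ)^2
R^φ_{φ φ φ} = 0 (a repeated index in an antisymmetric pair)
R_{φφ} = R^θ_{φ θ φ} + R^φ_{φ φ φ} = (sin(θ)^2) + (0) = sin(θ)^2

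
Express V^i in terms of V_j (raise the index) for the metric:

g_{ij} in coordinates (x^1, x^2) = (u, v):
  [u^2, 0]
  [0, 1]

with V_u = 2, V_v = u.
Inverse metric (diagonal): g^{uu} = 1/u^2, g^{vv} = 1
V^i = g^{ij} V_j:
V^u = (1/u^2)(2) + (0)(u) = 2/u^2
V^v = (0)(2) + (1)(u) = u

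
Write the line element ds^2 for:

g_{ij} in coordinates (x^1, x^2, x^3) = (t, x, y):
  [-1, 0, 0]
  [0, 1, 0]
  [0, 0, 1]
ds^2 = g_{ij} dx^i dx^j; only the non-zero components contribute.
ds^2 = -dt^2 + dx^2 + dy^2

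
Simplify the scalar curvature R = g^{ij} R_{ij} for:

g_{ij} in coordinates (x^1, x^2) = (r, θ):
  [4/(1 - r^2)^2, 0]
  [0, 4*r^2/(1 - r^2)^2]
Non-zero Christoffel symbols (Γ^k_{ij} = Γ^k_{ji}):
Γ^r_{r r} = 2*r/(1 - r^2)
Γ^r_{θ θ} = (r^3 + r)/(r^2 - 1)
Γ^θ_{r θ} = (-r^2 - 1)/(r^3 - r)
Ricci tensor (R_{ij} = R^k_{ikj}): R_{rr} = -4/(r^2 - 1)^2, R_{rθ} = 0, R_{θθ} = -4*r^2/(r^2 - 1)^2
Inverse metric: g^{rr} = (1 - r^2)^2/4, g^{θθ} = (1 - r^2)^2/(4*r^2)
R = g^{ij} R_{ij} = ((1 - r^2)^2/4)(-4/(r^2 - 1)^2) + ((1 - r^2)^2/(4*r^2))(-4*r^2/(r^2 - 1)^2) = -2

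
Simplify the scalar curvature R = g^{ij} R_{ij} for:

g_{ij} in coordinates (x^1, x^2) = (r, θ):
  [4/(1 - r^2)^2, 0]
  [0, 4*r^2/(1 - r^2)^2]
Non-zero Christoffel symbols (Γ^k_{ij} = Γ^k_{ji}):
Γ^r_{r r} = 2*r/(1 - r^2)
Γ^r_{θ θ} = (r^3 + r)/(r^2 - 1)
Γ^θ_{r θ} = (-r^2 - 1)/(r^3 - r)
Ricci tensor (R_{ij} = R^k_{ikj}): R_{rr} = -4/(r^2 - 1)^2, R_{rθ} = 0, R_{θθ} = -4*r^2/(r^2 - 1)^2
Inverse metric: g^{rr} = (1 - r^2)^2/4, g^{θθ} = (1 - r^2)^2/(4*r^2)
R = g^{ij} R_{ij} = ((1 - r^2)^2/4)(-4/(r^2 - 1)^2) + ((1 - r^2)^2/(4*r^2))(-4*r^2/(r^2 - 1)^2) = -2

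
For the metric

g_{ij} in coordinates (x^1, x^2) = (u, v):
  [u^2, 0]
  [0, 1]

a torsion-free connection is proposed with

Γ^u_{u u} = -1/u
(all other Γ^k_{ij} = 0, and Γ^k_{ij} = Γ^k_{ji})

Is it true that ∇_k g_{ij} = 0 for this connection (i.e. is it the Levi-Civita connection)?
Using ∇_k g_{ij} = ∂_k g_{ij} - Γ^m_{ki} g_{mj} - Γ^m_{kj} g_{im}:
∇_u g_{uu} = (2*u) - (-u) - (-u) = 4*u ≠ 0
So the connection is not metric compatible (it is not the Levi-Civita connection).
No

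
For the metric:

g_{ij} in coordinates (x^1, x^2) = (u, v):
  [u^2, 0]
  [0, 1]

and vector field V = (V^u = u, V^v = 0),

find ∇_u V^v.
Non-zero Christoffel symbols:
Γ^u_{u u} = 1/u
∇_u V^v = ∂_u V^v + Γ^v_{u j} V^j
  = (0) + (0)(u) + (0)(0)
  = 0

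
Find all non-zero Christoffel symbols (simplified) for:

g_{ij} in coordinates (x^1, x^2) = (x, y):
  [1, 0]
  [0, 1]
Using Γ^k_{ij} = (1/2) g^{km} (∂_i g_{mj} + ∂_j g_{mi} - ∂_m g_{ij}); the metric is diagonal, so only the m = k term contributes.
Every metric component is constant, so all ∂_m g_{ij} = 0 and every Christoffel symbol vanishes.
All Christoffel symbols are zero.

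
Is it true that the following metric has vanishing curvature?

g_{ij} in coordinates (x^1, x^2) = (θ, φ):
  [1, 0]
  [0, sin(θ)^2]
Non-zero Christoffel symbols:
Γ^θ_{φ φ} = -sin(2*θ)/2
Γ^φ_{θ φ} = 1/tan(θ)
Ricci tensor: R_{θθ} = 1, R_{θφ} = 0, R_{φφ} = sin(θ)^2
The Ricci tensor is non-zero, so the Riemann tensor is non-zero: not flat.
No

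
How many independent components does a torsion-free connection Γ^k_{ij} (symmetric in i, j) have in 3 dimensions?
Γ^k_{ij} has n choices for the upper index and n(n+1)/2 independent symmetric lower index pairs.
Total = 3 × 3×4/2 = 3 × 6 = 18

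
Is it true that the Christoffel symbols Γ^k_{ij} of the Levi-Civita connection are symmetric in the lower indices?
The Levi-Civita connection is torsion-free, which is exactly Γ^k_{ij} = Γ^k_{ji}.
Yes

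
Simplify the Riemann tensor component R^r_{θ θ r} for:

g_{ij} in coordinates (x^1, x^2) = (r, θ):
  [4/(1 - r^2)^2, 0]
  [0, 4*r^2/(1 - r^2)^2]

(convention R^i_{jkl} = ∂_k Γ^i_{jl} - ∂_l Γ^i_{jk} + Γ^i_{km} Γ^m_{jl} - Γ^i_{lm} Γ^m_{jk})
Non-zero Christoffel symbols (Γ^k_{ij} = Γ^k_{ji}):
Γ^r_{r r} = 2*r/(1 - r^2)
Γ^r_{θ θ} = (r^3 + r)/(r^2 - 1)
Γ^θ_{r θ} = (-r^2 - 1)/(r^3 - r)
R^r_{θ θ r} = ∂_θ Γ^r_{θ r} - ∂_r Γ^r_{θ θ} + Γ^r_{θ m} Γ^m_{θ r} - Γ^r_{r m} Γ^m_{θ θ}
  = (0) - ((r^4 - 4*r^2 - 1)/(r^2 - 1)^2) + (-(r^2 + 1)^2/(r^2 - 1)^2) - (-2*r^2*(r^2 + 1)/(r^2 - 1)^2) = 4*r^2/(r^2 - 1)^2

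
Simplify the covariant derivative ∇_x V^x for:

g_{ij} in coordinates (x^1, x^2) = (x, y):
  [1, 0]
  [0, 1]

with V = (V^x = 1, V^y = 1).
All Christoffel symbols are zero.
∇_x V^x = ∂_x V^x + Γ^x_{x j} V^j
  = (0) + (0)(1) + (0)(1)
  = 0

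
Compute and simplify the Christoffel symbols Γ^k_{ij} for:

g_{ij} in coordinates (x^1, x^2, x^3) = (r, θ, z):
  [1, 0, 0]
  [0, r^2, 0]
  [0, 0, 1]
Using Γ^k_{ij} = (1/2) g^{km} (∂_i g_{mj} + ∂_j g_{mi} - ∂_m g_{ij}); the metric is diagonal, so only the m = k term contributes.
Non-zero symbols (using the symmetry Γ^k_{ij} = Γ^k_{ji}):
Γ^r_{θ θ} = (1/2) g^{rr} (∂_θ g_{rθ} + ∂_θ g_{rθ} - ∂_r g_{θθ}) = (1/2)(1)((0) + (0) - (2*r)) = -r
Γ^θ_{r θ} = (1/2) g^{θθ} (∂_r g_{θθ} + ∂_θ g_{θr} - ∂_θ g_{rθ}) = (1/2)(1/r^2)((2*r) + (0) - (0)) = 1/r
All other Christoffel symbols are zero.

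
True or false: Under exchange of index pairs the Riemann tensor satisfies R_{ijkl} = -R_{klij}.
The pair-exchange symmetry has a plus sign: R_{ijkl} = +R_{klij}.
False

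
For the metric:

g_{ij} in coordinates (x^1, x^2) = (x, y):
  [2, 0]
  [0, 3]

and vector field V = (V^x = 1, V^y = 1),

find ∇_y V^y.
All Christoffel symbols are zero.
∇_y V^y = ∂_y V^y + Γ^y_{y j} V^j
  = (0) + (0)(1) + (0)(1)
  = 0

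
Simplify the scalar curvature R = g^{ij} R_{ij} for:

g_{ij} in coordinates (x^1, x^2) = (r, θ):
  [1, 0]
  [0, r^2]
Non-zero Christoffel symbols (Γ^k_{ij} = Γ^k_{ji}):
Γ^r_{θ θ} = -r
Γ^θ_{r θ} = 1/r
Ricci tensor (R_{ij} = R^k_{ikj}): R_{rr} = 0, R_{rθ} = 0, R_{θθ} = 0
Inverse metric: g^{rr} = 1, g^{θθ} = 1/r^2
R = g^{ij} R_{ij} = (1)(0) + (1/r^2)(0) = 0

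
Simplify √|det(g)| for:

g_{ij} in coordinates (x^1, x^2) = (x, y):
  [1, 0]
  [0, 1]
det(g) = 1
√|det(g)| = 1
Volume element: dV = 1 dx dy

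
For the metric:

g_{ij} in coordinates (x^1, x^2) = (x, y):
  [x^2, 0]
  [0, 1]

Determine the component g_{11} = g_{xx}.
With x^1 = x, x^2 = y, g_{11} = g_{xx} is the row-1, column-1 entry of the matrix.
g_{11} = x^2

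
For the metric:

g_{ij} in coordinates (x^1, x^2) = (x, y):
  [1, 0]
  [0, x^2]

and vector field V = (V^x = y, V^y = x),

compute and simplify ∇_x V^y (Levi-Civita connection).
Non-zero Christoffel symbols:
Γ^x_{y y} = -x
Γ^y_{x y} = 1/x
∇_x V^y = ∂_x V^y + Γ^y_{x j} V^j
  = (1) + (0)(y) + (1/x)(x)
  = 2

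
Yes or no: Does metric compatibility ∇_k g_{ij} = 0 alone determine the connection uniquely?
One also needs vanishing torsion; metric compatibility plus torsion-freeness singles out the Levi-Civita connection.
No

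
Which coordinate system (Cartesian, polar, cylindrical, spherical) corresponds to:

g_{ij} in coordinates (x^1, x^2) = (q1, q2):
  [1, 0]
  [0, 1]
All components are constant and the metric is the identity, i.e. orthonormal rectilinear coordinates.
Cartesian (2D) coordinates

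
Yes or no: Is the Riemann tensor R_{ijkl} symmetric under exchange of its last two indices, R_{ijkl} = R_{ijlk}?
It is antisymmetric in the last pair: R_{ijkl} = -R_{ijlk}.
No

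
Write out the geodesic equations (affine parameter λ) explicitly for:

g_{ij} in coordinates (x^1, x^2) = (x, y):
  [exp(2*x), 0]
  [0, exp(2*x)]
Geodesic equation: d^2x^k/dλ^2 + Γ^k_{ij} (dx^i/dλ)(dx^j/dλ) = 0.
Non-zero Christoffel symbols:
Γ^x_{x x} = 1
Γ^x_{y y} = -1
Γ^y_{x y} = 1
Substituting (the symmetric pair Γ^k_{ij}, Γ^k_{ji} combines into a factor 2):
d^2x/dλ^2 + (dx/dλ)^2 - (dy/dλ)^2 = 0
d^2y/dλ^2 + 2 (dx/dλ)(dy/dλ) = 0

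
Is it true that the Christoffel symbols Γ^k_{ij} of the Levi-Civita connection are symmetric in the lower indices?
The Levi-Civita connection is torsion-free, which is exactly Γ^k_{ij} = Γ^k_{ji}.
Yes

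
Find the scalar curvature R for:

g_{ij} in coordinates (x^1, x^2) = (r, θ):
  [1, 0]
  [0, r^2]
Non-zero Christoffel symbols (Γ^k_{ij} = Γ^k_{ji}):
Γ^r_{θ θ} = -r
Γ^θ_{r θ} = 1/r
Ricci tensor (R_{ij} = R^k_{ikj}): R_{rr} = 0, R_{rθ} = 0, R_{θθ} = 0
Inverse metric: g^{rr} = 1, g^{θθ} = 1/r^2
R = g^{ij} R_{ij} = (1)(0) + (1/r^2)(0) = 0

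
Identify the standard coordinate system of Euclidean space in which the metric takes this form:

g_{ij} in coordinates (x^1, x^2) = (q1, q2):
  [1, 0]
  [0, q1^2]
The line element ds^2 = dq1^2 + q1^2 dq2^2 is dr^2 + r^2 dθ^2 with q1 = r, q2 = θ.
polar coordinates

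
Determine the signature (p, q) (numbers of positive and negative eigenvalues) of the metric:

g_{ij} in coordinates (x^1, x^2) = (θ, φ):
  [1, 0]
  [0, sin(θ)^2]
The metric is diagonal, so its eigenvalues are the diagonal entries: 1, sin(θ)^2 (at a generic point, where coordinate-dependent entries are positive).
2 positive, 0 negative.
(2, 0) - Riemannian (positive definite)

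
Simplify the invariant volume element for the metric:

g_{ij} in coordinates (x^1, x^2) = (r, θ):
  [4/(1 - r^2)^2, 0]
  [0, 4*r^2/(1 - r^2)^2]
det(g) = 16*r^2/(1 - r^2)^4
√|det(g)| = 4*r/(r^2 - 1)^2
Volume element: dV = 4*r/(r^2 - 1)^2 dr dθ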